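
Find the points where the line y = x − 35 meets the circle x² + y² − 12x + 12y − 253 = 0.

(12, −23) and (23, −12)

Substitute y = x − 35:
2x² − 70x + 552 = 0  ⟹  x² − 35x + 276 = 0
x = 23 or x = 12, giving (23, −12) and (12, −23).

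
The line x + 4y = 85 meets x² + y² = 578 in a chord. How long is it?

Substitute y = (85 − x)/4:
17x² − 170x − 2023 = 0  ⟹  x² − 10x − 119 = 0
x = 17 or x = −7, giving (17, 17) and (−7, 23).
|(17, 17) − (−7, 23)| = √((24)² + (−6)²) = 6√17.

6√17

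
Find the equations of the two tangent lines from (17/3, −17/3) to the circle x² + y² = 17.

Let a tangent through (17/3, −17/3) have slope m. Its distance from (0, 0) must equal √17:
(−17/3m − (17/3))² = 17(m² + 1)
4m² + 17m + 4 = 0, so m = −4 or m = −1/4.
With m = −4: 4x + y = 17. With m = −1/4: x + 4y = −17.

4x + y = 17 and x + 4y = −17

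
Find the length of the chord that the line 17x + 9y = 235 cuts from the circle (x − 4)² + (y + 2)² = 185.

√370

The distance from (4, −2) to the line is 185/√370, and r² = 185.
Half the chord is √(r² − d²) = √(185/2), so the full chord is √370.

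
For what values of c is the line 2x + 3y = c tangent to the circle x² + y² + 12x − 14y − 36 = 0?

The line touches the circle iff its distance from (−6, 7) is 11:
|2·(−6) + 3·7 − c| / √13 = 11
|c − (9)| = 11√13.

c = 9 ± 11√13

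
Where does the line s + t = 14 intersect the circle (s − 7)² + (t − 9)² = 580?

From the line, t = −s + 14. Substituting:
2s² − 24s − 506 = 0  ⟹  s² − 12s − 253 = 0
s = 23 or s = −11, giving (23, −9) and (−11, 25).

(−11, 25) and (23, −9)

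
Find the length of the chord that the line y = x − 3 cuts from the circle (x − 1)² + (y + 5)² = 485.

From the line, y = x − 3. Substituting:
2x² + 2x − 480 = 0  ⟹  x² + x − 240 = 0
x = 15 or x = −16, giving (15, 12) and (−16, −19).
|(15, 12) − (−16, −19)| = √((31)² + (31)²) = 31√2.

31√2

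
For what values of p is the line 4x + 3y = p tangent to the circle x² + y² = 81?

Tangency holds when the distance from the centre (0, 0) to the line equals the radius 9:
|4·0 + 3·0 − p| / √25 = 9
|p| = 9·5, so p = 45 or p = −45.

p = −45 or p = 45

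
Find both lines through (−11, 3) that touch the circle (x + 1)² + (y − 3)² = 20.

Let a tangent through (−11, 3) have slope m. Its distance from (−1, 3) must equal 2√5:
[m·(10) − (0)]² = 20(m² + 1)
4m² − 1 = 0, so m = −1/2 or m = 1/2.
With m = −1/2: x + 2y = −5. With m = 1/2: x − 2y = −17.

x + 2y = −5 and x − 2y = −17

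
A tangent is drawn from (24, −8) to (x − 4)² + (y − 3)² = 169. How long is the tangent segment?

4√22

The centre is (4, 3) and r = 13. The square of the distance from P to the centre is 400 + 121 = 521.
The tangent meets the radius at right angles, so tangent² = |PO|² − r² = 521 − 169 = 352.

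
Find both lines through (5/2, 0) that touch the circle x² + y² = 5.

Let a tangent through (5/2, 0) have slope m. Its distance from (0, 0) must equal √5:
[m·(−5/2) − (0)]² = 5(m² + 1)
m² − 4 = 0, so m = 2 or m = −2.
With m = 2: 2x − y = 5. With m = −2: 2x + y = 5.

2x − y = 5 and 2x + y = 5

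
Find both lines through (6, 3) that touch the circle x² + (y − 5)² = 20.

Let a tangent through (6, 3) have slope m. Its distance from (0, 5) must equal 2√5:
[m·(−6) − (2)]² = 20(m² + 1)
2m² + 3m − 2 = 0, so m = −2 or m = 1/2.
With m = −2: 2x + y = 15. With m = 1/2: x − 2y = 0.

2x + y = 15 and x − 2y = 0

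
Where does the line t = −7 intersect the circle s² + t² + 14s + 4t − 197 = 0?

Substitute t = −7:
s² + 14s − 176 = 0
s = 8 or s = −22, giving (8, −7) and (−22, −7).

(−22, −7) and (8, −7)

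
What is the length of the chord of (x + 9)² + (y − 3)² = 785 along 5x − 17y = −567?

From the line, y = (567 + 5x)/17. Substituting:
314x² + 10362x + 62800 = 0  ⟹  x² + 33x + 200 = 0
x = −8 or x = −25, giving (−8, 31) and (−25, 26).
|(−8, 31) − (−25, 26)| = √((17)² + (5)²) = √314.

√314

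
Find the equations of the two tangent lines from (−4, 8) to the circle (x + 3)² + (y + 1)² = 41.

5x − 4y = −52 and 4x + 5y = 24

Write the tangent as mx − y + (8 − m·(−4)) = 0 and set its distance from the centre to √41:
(1m − (−9))² = 41(m² + 1)
20m² − 9m − 20 = 0, so m = 5/4 or m = −4/5.
Through (−4, 8) these give 5x − 4y = −52 and 4x + 5y = 24.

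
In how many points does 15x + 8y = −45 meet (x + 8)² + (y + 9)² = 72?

Substituting the line into the circle gives 289x² + 214x + 217 = 0.
Δ = 45796 − 250852 = −205056.
No real roots: the line does not meet the circle.

0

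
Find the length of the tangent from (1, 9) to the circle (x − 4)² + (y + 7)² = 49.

6√6

With centre O = (4, −7), |OP|² = 265 and r² = 49.
The tangent meets the radius at right angles, so tangent² = |PO|² − r² = 265 − 49 = 216.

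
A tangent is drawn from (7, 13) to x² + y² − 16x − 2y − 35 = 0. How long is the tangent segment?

With centre O = (8, 1), |OP|² = 145 and r² = 100.
By the tangent–radius right angle, tangent length = √(|PO|² − r²) = √45 = 3√5.

3√5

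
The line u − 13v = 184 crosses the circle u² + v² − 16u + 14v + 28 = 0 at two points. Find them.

Express v = (−184 + u)/13 and substitute into the circle:
170u² − 2890u + 5100 = 0  ⟹  u² − 17u + 30 = 0
u = 15 or u = 2, giving (15, −13) and (2, −14).

(2, −14) and (15, −13)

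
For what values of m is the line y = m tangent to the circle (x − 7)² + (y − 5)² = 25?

m = 0 or m = 10

Tangency holds when the distance from the centre (7, 5) to the line equals the radius 5:
|0·7 + 1·5 − m| / √1 = 5
|m − (5)| = 5, so m = 10 or m = 0.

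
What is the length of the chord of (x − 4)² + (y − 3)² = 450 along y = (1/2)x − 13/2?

The distance from (4, 3) to the line is 15/√5, and r² = 450.
Chord = 2√(r² − d²) = 2·√(405) = 18√5.

18√5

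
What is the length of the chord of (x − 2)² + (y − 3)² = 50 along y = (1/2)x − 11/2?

2√5

From the line, y = (−11 + x)/2. Substituting:
5x² − 50x + 105 = 0  ⟹  x² − 10x + 21 = 0
x = 7 or x = 3, giving (7, −2) and (3, −4).
Chord length = distance between (7, −2) and (3, −4) = √20 = 2√5.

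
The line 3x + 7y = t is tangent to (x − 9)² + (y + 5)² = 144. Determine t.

t = −8 ± 12√58

For a tangent, require d(centre, line) = r = 12.
|3·9 + 7·(−5) − t| / √58 = 12
|t − (−8)| = 12√58.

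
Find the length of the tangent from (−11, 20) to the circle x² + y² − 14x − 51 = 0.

4√39

The centre is (7, 0) and r = 10. The square of the distance from P to the centre is 324 + 400 = 724.
By the tangent–radius right angle, tangent length = √(|PO|² − r²) = √624 = 4√39.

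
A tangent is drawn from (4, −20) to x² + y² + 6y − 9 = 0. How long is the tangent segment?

√287

With centre O = (0, −3), |OP|² = 305 and r² = 18.
The tangent meets the radius at right angles, so tangent² = |PO|² − r² = 305 − 18 = 287.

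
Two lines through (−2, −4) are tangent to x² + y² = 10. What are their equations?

3x + y = −10 and x − 3y = 10

A line y − (−4) = m(x − (−2)) is tangent when its distance from (0, 0) is √10:
[m·(2) − (4)]² = 10(m² + 1)
3m² + 8m − 3 = 0, so m = −3 or m = 1/3.
Through (−2, −4) these give 3x + y = −10 and x − 3y = 10.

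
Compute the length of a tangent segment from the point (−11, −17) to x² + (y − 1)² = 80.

√365

The centre is (0, 1) and r = 4√5. The square of the distance from P to the centre is 121 + 324 = 445.
By the tangent–radius right angle, tangent length = √(|PO|² − r²) = √365.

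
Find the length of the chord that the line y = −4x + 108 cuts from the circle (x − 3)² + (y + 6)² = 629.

Centre (3, −6), r² = 629. Perpendicular distance d from centre to line = |−102| / √17 = 102/√17.
Chord = 2√(r² − d²) = 2·√(17) = 2√17.

2√17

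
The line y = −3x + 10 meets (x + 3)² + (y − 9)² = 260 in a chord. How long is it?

The distance from (−3, 9) to the line is 10/√10, and r² = 260.
Chord = 2√(r² − d²) = 2·√(250) = 10√10.

10√10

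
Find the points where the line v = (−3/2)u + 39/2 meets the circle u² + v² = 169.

Substitute v = (39 − 3u)/2:
13u² − 234u + 845 = 0  ⟹  u² − 18u + 65 = 0
u = 13 or u = 5, giving (13, 0) and (5, 12).

(5, 12) and (13, 0)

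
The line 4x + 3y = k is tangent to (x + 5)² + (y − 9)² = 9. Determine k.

Tangency holds when the distance from the centre (−5, 9) to the line equals the radius 3:
|4·(−5) + 3·9 − k| / √25 = 3
|k − (7)| = 3·5, so k = 22 or k = −8.

k = −8 or k = 22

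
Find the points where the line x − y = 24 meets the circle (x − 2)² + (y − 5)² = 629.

(4, −20) and (27, 3)

From the line, y = x − 24. Substituting:
2x² − 62x + 216 = 0  ⟹  x² − 31x + 108 = 0
x = 27 or x = 4, giving (27, 3) and (4, −20).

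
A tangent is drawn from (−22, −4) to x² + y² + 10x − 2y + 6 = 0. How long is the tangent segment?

7√6

With centre O = (−5, 1), |OP|² = 314 and r² = 20.
Power of the point: PT² = |PO|² − r² = 294, so PT = 7√6.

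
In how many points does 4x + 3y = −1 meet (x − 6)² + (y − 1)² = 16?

Centre (6, 1), r² = 16. Distance² from centre to line = (28)²/25 = 784/25.
Since d² > r², the line lies outside the circle.

0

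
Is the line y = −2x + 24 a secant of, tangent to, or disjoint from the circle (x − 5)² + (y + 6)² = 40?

Substituting the line into the circle gives 5x² − 130x + 885 = 0.
Δ = 16900 − 17700 = −800.
No real roots: the line does not meet the circle.

disjoint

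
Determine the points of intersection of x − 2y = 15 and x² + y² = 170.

(−7, −11) and (13, −1)

From the line, y = (−15 + x)/2. Substituting:
5x² − 30x − 455 = 0  ⟹  x² − 6x − 91 = 0
x = 13 or x = −7, giving (13, −1) and (−7, −11).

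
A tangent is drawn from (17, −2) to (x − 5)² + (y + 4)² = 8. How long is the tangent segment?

2√35

Centre (5, −4), r² = 8. |PO|² = (12)² + (2)² = 148.
By the tangent–radius right angle, tangent length = √(|PO|² − r²) = √140 = 2√35.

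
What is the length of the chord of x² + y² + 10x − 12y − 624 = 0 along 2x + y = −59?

Express y = −2x − 59 and substitute into the circle:
5x² + 270x + 3565 = 0  ⟹  x² + 54x + 713 = 0
x = −23 or x = −31, giving (−23, −13) and (−31, 3).
Chord length = distance between (−23, −13) and (−31, 3) = √320 = 8√5.

8√5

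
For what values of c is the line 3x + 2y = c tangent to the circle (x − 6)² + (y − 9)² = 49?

c = 36 ± 7√13

The line touches the circle iff its distance from (6, 9) is 7:
|3·6 + 2·9 − c| / √13 = 7
|c − (36)| = 7√13.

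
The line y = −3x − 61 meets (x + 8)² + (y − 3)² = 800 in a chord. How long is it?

16√10

From the line, y = −3x − 61. Substituting:
10x² + 400x + 3360 = 0  ⟹  x² + 40x + 336 = 0
x = −12 or x = −28, giving (−12, −25) and (−28, 23).
|(−12, −25) − (−28, 23)| = √((16)² + (−48)²) = 16√10.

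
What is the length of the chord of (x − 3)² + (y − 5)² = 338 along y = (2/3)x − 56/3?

2√13

The distance from (3, 5) to the line is 65/√13, and r² = 338.
Chord = 2√(r² − d²) = 2·√(13) = 2√13.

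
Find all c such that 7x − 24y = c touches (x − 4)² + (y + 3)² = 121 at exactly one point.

Tangency holds when the distance from the centre (4, −3) to the line equals the radius 11:
|7·4 − 24·(−3) − c| / √625 = 11
|c − (100)| = 11·25, so c = 375 or c = −175.

c = −175 or c = 375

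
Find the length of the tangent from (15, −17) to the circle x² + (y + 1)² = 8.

Centre (0, −1), r² = 8. |PO|² = (15)² + (−16)² = 481.
Power of the point: PT² = |PO|² − r² = 473, so PT = √473.

√473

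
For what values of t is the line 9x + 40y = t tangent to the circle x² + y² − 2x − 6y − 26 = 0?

t = −117 or t = 375

Tangency holds when the distance from the centre (1, 3) to the line equals the radius 6:
|9·1 + 40·3 − t| / √1681 = 6
|t − (129)| = 6·41, so t = 375 or t = −117.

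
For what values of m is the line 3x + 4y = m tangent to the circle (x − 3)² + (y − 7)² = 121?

The line touches the circle iff its distance from (3, 7) is 11:
|3·3 + 4·7 − m| / √25 = 11
|m − (37)| = 11·5, so m = 92 or m = −18.

m = −18 or m = 92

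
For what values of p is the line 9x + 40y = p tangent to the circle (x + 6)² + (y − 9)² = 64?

For a tangent, require d(centre, line) = r = 8.
|9·(−6) + 40·9 − p| / √1681 = 8
|p − (306)| = 8·41, so p = 634 or p = −22.

p = −22 or p = 634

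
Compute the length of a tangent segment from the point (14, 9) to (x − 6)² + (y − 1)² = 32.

The centre is (6, 1) and r = 4√2. The square of the distance from P to the centre is 64 + 64 = 128.
The tangent meets the radius at right angles, so tangent² = |PO|² − r² = 128 − 32 = 96.

4√6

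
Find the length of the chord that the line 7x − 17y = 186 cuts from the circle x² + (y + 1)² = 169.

13√2

Centre (0, −1), r² = 169. Perpendicular distance d from centre to line = |−169| / √338 = 169/√338.
Chord = 2√(r² − d²) = 2·√(169/2) = 13√2.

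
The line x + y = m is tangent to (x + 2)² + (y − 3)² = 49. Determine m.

The line touches the circle iff its distance from (−2, 3) is 7:
|1·(−2) + 1·3 − m| / √2 = 7
|m − (1)| = 7√2.

m = 1 ± 7√2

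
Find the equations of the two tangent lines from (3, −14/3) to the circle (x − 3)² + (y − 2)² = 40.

Write the tangent as mx − y + (−14/3 − m·(3)) = 0 and set its distance from the centre to 2√10:
[m·(0) − (20/3)]² = 40(m² + 1)
9m² − 1 = 0, so m = −1/3 or m = 1/3.
Through (3, −14/3) these give x + 3y = −11 and x − 3y = 17.

x + 3y = −11 and x − 3y = 17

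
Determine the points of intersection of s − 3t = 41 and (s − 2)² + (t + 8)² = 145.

(−7, −16) and (14, −9)

From the line, t = (−41 + s)/3. Substituting:
10s² − 70s − 980 = 0  ⟹  s² − 7s − 98 = 0
s = 14 or s = −7, giving (14, −9) and (−7, −16).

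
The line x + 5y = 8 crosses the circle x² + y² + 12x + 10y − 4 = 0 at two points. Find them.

(−7, 3) and (−2, 2)

From the line, y = (8 − x)/5. Substituting:
26x² + 234x + 364 = 0  ⟹  x² + 9x + 14 = 0
x = −2 or x = −7, giving (−2, 2) and (−7, 3).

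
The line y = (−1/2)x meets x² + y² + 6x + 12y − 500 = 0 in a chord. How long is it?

20√5

The distance from (−3, −6) to the line is 15/√5, and r² = 545.
Half the chord is √(r² − d²) = √(500), so the full chord is 20√5.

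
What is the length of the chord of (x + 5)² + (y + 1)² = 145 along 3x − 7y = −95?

√58

The distance from (−5, −1) to the line is 87/√58, and r² = 145.
Half the chord is √(r² − d²) = √(29/2), so the full chord is √58.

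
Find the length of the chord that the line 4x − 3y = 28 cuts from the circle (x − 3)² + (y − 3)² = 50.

10

Centre (3, 3), r² = 50. Perpendicular distance d from centre to line = |−25| / √25 = 25/√25.
Half the chord is √(r² − d²) = √(25), so the full chord is 10.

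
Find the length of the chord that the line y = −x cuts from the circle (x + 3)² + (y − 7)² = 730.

38√2

From the line, y = −x. Substituting:
2x² + 20x − 672 = 0  ⟹  x² + 10x − 336 = 0
x = 14 or x = −24, giving (14, −14) and (−24, 24).
Chord length = distance between (14, −14) and (−24, 24) = √2888 = 38√2.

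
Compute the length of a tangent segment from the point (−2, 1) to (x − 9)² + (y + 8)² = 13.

3√21

The centre is (9, −8) and r = √13. The square of the distance from P to the centre is 121 + 81 = 202.
By the tangent–radius right angle, tangent length = √(|PO|² − r²) = √189 = 3√21.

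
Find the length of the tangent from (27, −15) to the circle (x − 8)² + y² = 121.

Centre (8, 0), r² = 121. |PO|² = (19)² + (−15)² = 586.
By the tangent–radius right angle, tangent length = √(|PO|² − r²) = √465.

√465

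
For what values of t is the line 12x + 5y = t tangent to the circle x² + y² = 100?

t = −130 or t = 130

The line touches the circle iff its distance from (0, 0) is 10:
|12·0 + 5·0 − t| / √169 = 10
|t| = 10·13, so t = 130 or t = −130.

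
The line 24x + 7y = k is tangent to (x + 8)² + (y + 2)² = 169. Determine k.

k = −531 or k = 119

Tangency holds when the distance from the centre (−8, −2) to the line equals the radius 13:
|24·(−8) + 7·(−2) − k| / √625 = 13
|k − (−206)| = 13·25, so k = 119 or k = −531.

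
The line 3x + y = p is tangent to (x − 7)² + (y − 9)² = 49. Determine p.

p = 30 ± 7√10

The line touches the circle iff its distance from (7, 9) is 7:
|3·7 + 1·9 − p| / √10 = 7
|p − (30)| = 7√10.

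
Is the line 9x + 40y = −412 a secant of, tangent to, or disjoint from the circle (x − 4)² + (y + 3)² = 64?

Substituting the line into the circle gives 1681x² − 7544x + 8464 = 0.
Δ = 56911936 − 56911936 = 0.
A repeated root: the line is tangent.

tangent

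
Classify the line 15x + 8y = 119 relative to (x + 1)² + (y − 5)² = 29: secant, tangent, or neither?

Substituting the line into the circle gives 289x² − 2242x + 4449 = 0.
Δ = 5026564 − 5143044 = −116480.
No real roots: the line does not meet the circle.

neither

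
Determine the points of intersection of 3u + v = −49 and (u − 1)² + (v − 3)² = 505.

(−20, 11) and (−11, −16)

Substitute v = −3u − 49:
10u² + 310u + 2200 = 0  ⟹  u² + 31u + 220 = 0
u = −11 or u = −20, giving (−11, −16) and (−20, 11).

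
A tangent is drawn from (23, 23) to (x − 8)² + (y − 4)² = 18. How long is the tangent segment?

The centre is (8, 4) and r = 3√2. The square of the distance from P to the centre is 225 + 361 = 586.
Power of the point: PT² = |PO|² − r² = 568, so PT = 2√142.

2√142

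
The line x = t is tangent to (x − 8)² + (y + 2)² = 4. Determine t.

The line touches the circle iff its distance from (8, −2) is 2:
|1·8 + 0·(−2) − t| / √1 = 2
|t − (8)| = 2, so t = 10 or t = 6.

t = 6 or t = 10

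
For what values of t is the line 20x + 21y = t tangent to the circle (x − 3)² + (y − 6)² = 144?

The line touches the circle iff its distance from (3, 6) is 12:
|20·3 + 21·6 − t| / √841 = 12
|t − (186)| = 12·29, so t = 534 or t = −162.

t = −162 or t = 534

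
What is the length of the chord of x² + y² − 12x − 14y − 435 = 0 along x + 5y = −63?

From the line, y = (−63 − x)/5. Substituting:
26x² − 104x − 2496 = 0  ⟹  x² − 4x − 96 = 0
x = 12 or x = −8, giving (12, −15) and (−8, −11).
Chord length = distance between (12, −15) and (−8, −11) = √416 = 4√26.

4√26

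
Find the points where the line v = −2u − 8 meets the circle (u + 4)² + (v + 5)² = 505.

(−12, 16) and (8, −24)

Express v = −2u − 8 and substitute into the circle:
5u² + 20u − 480 = 0  ⟹  u² + 4u − 96 = 0
u = 8 or u = −12, giving (8, −24) and (−12, 16).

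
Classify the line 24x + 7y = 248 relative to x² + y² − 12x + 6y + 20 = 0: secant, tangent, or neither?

tangent

Substituting the line into the circle gives 625x² − 13500x + 72900 = 0.
Discriminant = (−13500)² − 4·625·(72900) = 0.
A repeated root: the line is tangent.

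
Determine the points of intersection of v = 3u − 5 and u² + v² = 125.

(−2, −11) and (5, 10)

Substitute v = 3u − 5:
10u² − 30u − 100 = 0  ⟹  u² − 3u − 10 = 0
u = 5 or u = −2, giving (5, 10) and (−2, −11).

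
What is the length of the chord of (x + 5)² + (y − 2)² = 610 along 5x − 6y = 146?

The distance from (−5, 2) to the line is 183/√61, and r² = 610.
Chord = 2√(r² − d²) = 2·√(61) = 2√61.

2√61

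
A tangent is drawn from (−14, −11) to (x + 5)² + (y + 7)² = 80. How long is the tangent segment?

√17

The centre is (−5, −7) and r = 4√5. The square of the distance from P to the centre is 81 + 16 = 97.
The tangent meets the radius at right angles, so tangent² = |PO|² − r² = 97 − 80 = 17.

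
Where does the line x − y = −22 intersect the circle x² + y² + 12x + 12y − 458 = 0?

(−29, −7) and (−5, 17)

From the line, y = x + 22. Substituting:
2x² + 68x + 290 = 0  ⟹  x² + 34x + 145 = 0
x = −5 or x = −29, giving (−5, 17) and (−29, −7).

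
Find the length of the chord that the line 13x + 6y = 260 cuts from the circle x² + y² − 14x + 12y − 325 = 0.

2√205

Express y = (260 − 13x)/6 and substitute into the circle:
205x² − 8200x + 74620 = 0  ⟹  x² − 40x + 364 = 0
x = 26 or x = 14, giving (26, −13) and (14, 13).
|(26, −13) − (14, 13)| = √((12)² + (−26)²) = 2√205.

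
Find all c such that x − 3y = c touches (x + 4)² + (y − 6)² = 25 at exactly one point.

The line touches the circle iff its distance from (−4, 6) is 5:
|1·(−4) − 3·6 − c| / √10 = 5
|c − (−22)| = 5√10.

c = −22 ± 5√10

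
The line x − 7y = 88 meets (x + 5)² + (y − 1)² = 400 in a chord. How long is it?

20√2

The distance from (−5, 1) to the line is 100/√50, and r² = 400.
Chord = 2√(r² − d²) = 2·√(200) = 20√2.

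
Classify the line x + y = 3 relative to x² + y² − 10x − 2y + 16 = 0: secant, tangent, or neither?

secant

Substituting the line into the circle gives 2x² − 14x + 19 = 0.
Discriminant = (−14)² − 4·2·(19) = 44 > 0.
Two real roots: the line is a secant.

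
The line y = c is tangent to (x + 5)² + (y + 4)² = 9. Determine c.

The line touches the circle iff its distance from (−5, −4) is 3:
|0·(−5) + 1·(−4) − c| / √1 = 3
|c − (−4)| = 3, so c = −1 or c = −7.

c = −7 or c = −1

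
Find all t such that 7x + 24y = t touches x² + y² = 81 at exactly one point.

Tangency holds when the distance from the centre (0, 0) to the line equals the radius 9:
|7·0 + 24·0 − t| / √625 = 9
|t| = 9·25, so t = 225 or t = −225.

t = −225 or t = 225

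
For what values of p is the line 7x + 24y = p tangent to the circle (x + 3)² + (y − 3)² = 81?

p = −174 or p = 276

For a tangent, require d(centre, line) = r = 9.
|7·(−3) + 24·3 − p| / √625 = 9
|p − (51)| = 9·25, so p = 276 or p = −174.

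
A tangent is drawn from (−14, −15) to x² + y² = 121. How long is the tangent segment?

With centre O = (0, 0), |OP|² = 421 and r² = 121.
Power of the point: PT² = |PO|² − r² = 300, so PT = 10√3.

10√3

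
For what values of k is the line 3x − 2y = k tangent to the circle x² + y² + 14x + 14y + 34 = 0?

For a tangent, require d(centre, line) = r = 8.
|3·(−7) − 2·(−7) − k| / √13 = 8
|k − (−7)| = 8√13.

k = −7 ± 8√13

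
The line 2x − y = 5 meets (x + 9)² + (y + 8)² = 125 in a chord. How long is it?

8√5

The distance from (−9, −8) to the line is 15/√5, and r² = 125.
Chord = 2√(r² − d²) = 2·√(80) = 8√5.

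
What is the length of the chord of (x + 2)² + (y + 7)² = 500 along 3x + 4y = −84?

40

Express y = (−84 − 3x)/4 and substitute into the circle:
25x² + 400x − 4800 = 0  ⟹  x² + 16x − 192 = 0
x = 8 or x = −24, giving (8, −27) and (−24, −3).
|(8, −27) − (−24, −3)| = √((32)² + (−24)²) = 40.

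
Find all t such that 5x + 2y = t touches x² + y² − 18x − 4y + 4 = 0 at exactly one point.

The line touches the circle iff its distance from (9, 2) is 9:
|5·9 + 2·2 − t| / √29 = 9
|t − (49)| = 9√29.

t = 49 ± 9√29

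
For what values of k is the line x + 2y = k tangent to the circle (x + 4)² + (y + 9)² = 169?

Tangency holds when the distance from the centre (−4, −9) to the line equals the radius 13:
|1·(−4) + 2·(−9) − k| / √5 = 13
|k − (−22)| = 13√5.

k = −22 ± 13√5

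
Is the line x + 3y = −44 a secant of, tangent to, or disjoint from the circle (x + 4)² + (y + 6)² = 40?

Substituting the line into the circle gives 10x² + 124x + 460 = 0.
Discriminant = (124)² − 4·10·(460) = −3024 < 0.
No real roots: the line does not meet the circle.

disjoint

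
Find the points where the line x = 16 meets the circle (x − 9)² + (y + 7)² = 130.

The line gives x = 16. Substituting into the circle:
y² + 14y − 32 = 0
y = 2 or y = −16, giving (16, 2) and (16, −16).

(16, −16) and (16, 2)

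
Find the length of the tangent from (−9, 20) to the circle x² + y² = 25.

2√114

The centre is (0, 0) and r = 5. The square of the distance from P to the centre is 81 + 400 = 481.
By the tangent–radius right angle, tangent length = √(|PO|² − r²) = √456 = 2√114.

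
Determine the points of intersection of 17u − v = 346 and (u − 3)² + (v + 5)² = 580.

(19, −23) and (21, 11)

Express v = 17u − 346 and substitute into the circle:
290u² − 11600u + 115710 = 0  ⟹  u² − 40u + 399 = 0
u = 21 or u = 19, giving (21, 11) and (19, −23).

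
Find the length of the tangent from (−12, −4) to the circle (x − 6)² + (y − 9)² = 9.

22

With centre O = (6, 9), |OP|² = 493 and r² = 9.
By the tangent–radius right angle, tangent length = √(|PO|² − r²) = √484 = 22.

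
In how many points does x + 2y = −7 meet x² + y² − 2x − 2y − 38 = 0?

Substituting the line into the circle gives 5x² + 10x − 75 = 0.
Discriminant = (10)² − 4·5·(−75) = 1600 > 0.
Two real roots: the line is a secant.

2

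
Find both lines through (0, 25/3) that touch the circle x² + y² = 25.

4x + 3y = 25 and 4x − 3y = −25

Let a tangent through (0, 25/3) have slope m. Its distance from (0, 0) must equal 5:
[m·(0) − (−25/3)]² = 25(m² + 1)
9m² − 16 = 0, so m = −4/3 or m = 4/3.
With m = −4/3: 4x + 3y = 25. With m = 4/3: 4x − 3y = −25.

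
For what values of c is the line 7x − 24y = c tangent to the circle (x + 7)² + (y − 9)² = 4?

The line touches the circle iff its distance from (−7, 9) is 2:
|7·(−7) − 24·9 − c| / √625 = 2
|c − (−265)| = 2·25, so c = −215 or c = −315.

c = −315 or c = −215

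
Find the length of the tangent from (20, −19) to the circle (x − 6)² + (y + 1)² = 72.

8√7

Centre (6, −1), r² = 72. |PO|² = (14)² + (−18)² = 520.
The tangent meets the radius at right angles, so tangent² = |PO|² − r² = 520 − 72 = 448.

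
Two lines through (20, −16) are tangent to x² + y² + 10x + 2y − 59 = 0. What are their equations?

7x + 6y = 44 and 2x + 9y = −104

A line y − (−16) = m(x − (20)) is tangent when its distance from (−5, −1) is √85:
[m·(−25) − (15)]² = 85(m² + 1)
54m² + 75m + 14 = 0, so m = −7/6 or m = −2/9.
Through (20, −16) these give 7x + 6y = 44 and 2x + 9y = −104.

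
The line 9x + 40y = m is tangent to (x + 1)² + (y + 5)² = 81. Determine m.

m = −578 or m = 160

The line touches the circle iff its distance from (−1, −5) is 9:
|9·(−1) + 40·(−5) − m| / √1681 = 9
|m − (−209)| = 9·41, so m = 160 or m = −578.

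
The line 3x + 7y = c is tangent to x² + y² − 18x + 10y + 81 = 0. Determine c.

The line touches the circle iff its distance from (9, −5) is 5:
|3·9 + 7·(−5) − c| / √58 = 5
|c − (−8)| = 5√58.

c = −8 ± 5√58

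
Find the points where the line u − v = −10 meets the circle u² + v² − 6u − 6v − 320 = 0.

Substitute v = u + 10:
2u² + 8u − 280 = 0  ⟹  u² + 4u − 140 = 0
u = 10 or u = −14, giving (10, 20) and (−14, −4).

(−14, −4) and (10, 20)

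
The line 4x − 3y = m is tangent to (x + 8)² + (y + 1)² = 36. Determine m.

m = −59 or m = 1

The line touches the circle iff its distance from (−8, −1) is 6:
|4·(−8) − 3·(−1) − m| / √25 = 6
|m − (−29)| = 6·5, so m = 1 or m = −59.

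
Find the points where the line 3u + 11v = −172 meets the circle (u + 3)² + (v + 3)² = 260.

(−17, −11) and (5, −17)

From the line, v = (−172 − 3u)/11. Substituting:
130u² + 1560u − 11050 = 0  ⟹  u² + 12u − 85 = 0
u = 5 or u = −17, giving (5, −17) and (−17, −11).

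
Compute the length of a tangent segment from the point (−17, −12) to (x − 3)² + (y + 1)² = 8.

3√57

The centre is (3, −1) and r = 2√2. The square of the distance from P to the centre is 400 + 121 = 521.
The tangent meets the radius at right angles, so tangent² = |PO|² − r² = 521 − 8 = 513.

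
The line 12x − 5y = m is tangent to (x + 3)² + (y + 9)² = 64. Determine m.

m = −95 or m = 113

Tangency holds when the distance from the centre (−3, −9) to the line equals the radius 8:
|12·(−3) − 5·(−9) − m| / √169 = 8
|m − (9)| = 8·13, so m = 113 or m = −95.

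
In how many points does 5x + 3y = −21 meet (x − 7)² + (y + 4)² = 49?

d² = (5·7 + 3·(−4) − (−21))²/34 = 968/17; r² = 49.
Since d² > r², the line lies outside the circle.

0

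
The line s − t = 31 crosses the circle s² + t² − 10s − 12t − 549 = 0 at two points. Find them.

(14, −17) and (28, −3)

Express t = s − 31 and substitute into the circle:
2s² − 84s + 784 = 0  ⟹  s² − 42s + 392 = 0
s = 28 or s = 14, giving (28, −3) and (14, −17).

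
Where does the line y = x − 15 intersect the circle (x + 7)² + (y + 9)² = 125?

Express y = x − 15 and substitute into the circle:
2x² + 2x − 40 = 0  ⟹  x² + x − 20 = 0
x = 4 or x = −5, giving (4, −11) and (−5, −20).

(−5, −20) and (4, −11)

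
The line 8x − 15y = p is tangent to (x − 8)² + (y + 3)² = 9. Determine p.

For a tangent, require d(centre, line) = r = 3.
|8·8 − 15·(−3) − p| / √289 = 3
|p − (109)| = 3·17, so p = 160 or p = 58.

p = 58 or p = 160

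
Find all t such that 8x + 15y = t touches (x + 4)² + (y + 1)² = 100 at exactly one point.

t = −217 or t = 123

The line touches the circle iff its distance from (−4, −1) is 10:
|8·(−4) + 15·(−1) − t| / √289 = 10
|t − (−47)| = 10·17, so t = 123 or t = −217.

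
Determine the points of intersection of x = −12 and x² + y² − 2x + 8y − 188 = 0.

The line gives x = −12. Substituting into the circle:
y² + 8y − 20 = 0
y = 2 or y = −10, giving (−12, 2) and (−12, −10).

(−12, −10) and (−12, 2)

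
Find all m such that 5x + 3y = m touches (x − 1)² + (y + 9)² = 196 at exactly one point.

m = −22 ± 14√34

For a tangent, require d(centre, line) = r = 14.
|5·1 + 3·(−9) − m| / √34 = 14
|m − (−22)| = 14√34.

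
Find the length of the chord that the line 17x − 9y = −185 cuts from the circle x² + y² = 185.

Express y = (185 + 17x)/9 and substitute into the circle:
370x² + 6290x + 19240 = 0  ⟹  x² + 17x + 52 = 0
x = −4 or x = −13, giving (−4, 13) and (−13, −4).
|(−4, 13) − (−13, −4)| = √((9)² + (17)²) = √370.

√370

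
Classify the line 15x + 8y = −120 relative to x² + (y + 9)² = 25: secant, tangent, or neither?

Substituting the line into the circle gives 289x² + 1440x + 704 = 0.
Discriminant = (1440)² − 4·289·(704) = 1259776 > 0.
Two real roots: the line is a secant.

secant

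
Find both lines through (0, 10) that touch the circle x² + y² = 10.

Write the tangent as mx − y + (10 − m·(0)) = 0 and set its distance from the centre to √10:
[m·(0) − (−10)]² = 10(m² + 1)
m² − 9 = 0, so m = 3 or m = −3.
Through (0, 10) these give 3x − y = −10 and 3x + y = 10.

3x − y = −10 and 3x + y = 10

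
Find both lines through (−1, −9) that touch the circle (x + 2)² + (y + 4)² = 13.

Write the tangent as mx − y + (−9 − m·(−1)) = 0 and set its distance from the centre to √13:
(−1m − (5))² = 13(m² + 1)
6m² − 5m − 6 = 0, so m = 3/2 or m = −2/3.
Through (−1, −9) these give 3x − 2y = 15 and 2x + 3y = −29.

3x − 2y = 15 and 2x + 3y = −29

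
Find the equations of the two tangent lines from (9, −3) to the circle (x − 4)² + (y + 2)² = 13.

2x − 3y = 27 and 3x + 2y = 21

Write the tangent as mx − y + (−3 − m·(9)) = 0 and set its distance from the centre to √13:
(−5m − (1))² = 13(m² + 1)
6m² + 5m − 6 = 0, so m = 2/3 or m = −3/2.
Through (9, −3) these give 2x − 3y = 27 and 3x + 2y = 21.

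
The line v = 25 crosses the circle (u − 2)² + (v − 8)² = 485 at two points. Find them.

From the line, v = 25. Substituting:
u² − 4u − 192 = 0
u = 16 or u = −12, giving (16, 25) and (−12, 25).

(−12, 25) and (16, 25)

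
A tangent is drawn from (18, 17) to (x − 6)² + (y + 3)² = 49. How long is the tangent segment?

With centre O = (6, −3), |OP|² = 544 and r² = 49.
The tangent meets the radius at right angles, so tangent² = |PO|² − r² = 544 − 49 = 495.

3√55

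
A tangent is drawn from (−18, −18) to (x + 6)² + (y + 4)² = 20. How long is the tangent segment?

Centre (−6, −4), r² = 20. |PO|² = (−12)² + (−14)² = 340.
The tangent meets the radius at right angles, so tangent² = |PO|² − r² = 340 − 20 = 320.

8√5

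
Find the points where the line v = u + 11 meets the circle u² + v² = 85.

From the line, v = u + 11. Substituting:
2u² + 22u + 36 = 0  ⟹  u² + 11u + 18 = 0
u = −2 or u = −9, giving (−2, 9) and (−9, 2).

(−9, 2) and (−2, 9)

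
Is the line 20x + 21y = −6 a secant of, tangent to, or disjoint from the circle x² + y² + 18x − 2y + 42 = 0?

Substituting the line into the circle gives 841x² + 9018x + 18810 = 0.
Discriminant = (9018)² − 4·841·(18810) = 18047484 > 0.
Two real roots: the line is a secant.

secant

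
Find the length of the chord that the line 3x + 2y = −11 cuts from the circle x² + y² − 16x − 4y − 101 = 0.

4√13

Centre (8, 2), r² = 169. Perpendicular distance d from centre to line = |39| / √13 = 39/√13.
Chord = 2√(r² − d²) = 2·√(52) = 4√13.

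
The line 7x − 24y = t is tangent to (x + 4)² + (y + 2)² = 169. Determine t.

Tangency holds when the distance from the centre (−4, −2) to the line equals the radius 13:
|7·(−4) − 24·(−2) − t| / √625 = 13
|t − (20)| = 13·25, so t = 345 or t = −305.

t = −305 or t = 345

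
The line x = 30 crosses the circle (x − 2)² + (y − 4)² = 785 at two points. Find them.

(30, 3) and (30, 5)

The line gives x = 30. Substituting into the circle:
y² − 8y + 15 = 0
y = 5 or y = 3, giving (30, 5) and (30, 3).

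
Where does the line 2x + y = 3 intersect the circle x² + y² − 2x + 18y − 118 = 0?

Substitute y = −2x + 3:
5x² − 50x − 55 = 0  ⟹  x² − 10x − 11 = 0
x = 11 or x = −1, giving (11, −19) and (−1, 5).

(−1, 5) and (11, −19)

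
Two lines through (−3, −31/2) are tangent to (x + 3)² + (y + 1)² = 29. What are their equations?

5x − 2y = 16 and 5x + 2y = −46

Write the tangent as mx − y + (−31/2 − m·(−3)) = 0 and set its distance from the centre to √29:
[m·(0) − (29/2)]² = 29(m² + 1)
4m² − 25 = 0, so m = 5/2 or m = −5/2.
Through (−3, −31/2) these give 5x − 2y = 16 and 5x + 2y = −46.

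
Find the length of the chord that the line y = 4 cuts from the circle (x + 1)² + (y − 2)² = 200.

Centre (−1, 2), r² = 200. Perpendicular distance d from centre to line = |−2| / √1 = 2.
Chord = 2√(r² − d²) = 2·√(196) = 28.

28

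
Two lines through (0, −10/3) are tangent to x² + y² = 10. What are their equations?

x + 3y = −10 and x − 3y = 10

A line y − (−10/3) = m(x − (0)) is tangent when its distance from (0, 0) is √10:
(0m − (10/3))² = 10(m² + 1)
9m² − 1 = 0, so m = −1/3 or m = 1/3.
With m = −1/3: x + 3y = −10. With m = 1/3: x − 3y = 10.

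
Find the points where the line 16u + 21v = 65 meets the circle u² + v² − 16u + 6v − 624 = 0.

(−13, 13) and (29, −19)

From the line, v = (65 − 16u)/21. Substituting:
697u² − 11152u − 262769 = 0  ⟹  u² − 16u − 377 = 0
u = 29 or u = −13, giving (29, −19) and (−13, 13).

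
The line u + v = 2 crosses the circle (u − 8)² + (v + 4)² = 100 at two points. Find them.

From the line, v = −u + 2. Substituting:
2u² − 28u = 0  ⟹  u² − 14u = 0
u = 14 or u = 0, giving (14, −12) and (0, 2).

(0, 2) and (14, −12)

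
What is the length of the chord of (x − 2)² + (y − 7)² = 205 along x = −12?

The distance from (2, 7) to the line is 14, and r² = 205.
Half the chord is √(r² − d²) = √(9), so the full chord is 6.

6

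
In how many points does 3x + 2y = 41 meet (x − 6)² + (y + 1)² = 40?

d² = (3·6 + 2·(−1) − (41))²/13 = 625/13; r² = 40.
Since d² > r², the line lies outside the circle.

0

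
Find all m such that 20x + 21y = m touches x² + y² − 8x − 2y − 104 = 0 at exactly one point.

Tangency holds when the distance from the centre (4, 1) to the line equals the radius 11:
|20·4 + 21·1 − m| / √841 = 11
|m − (101)| = 11·29, so m = 420 or m = −218.

m = −218 or m = 420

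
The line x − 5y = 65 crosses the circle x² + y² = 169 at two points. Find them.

From the line, y = (−65 + x)/5. Substituting:
26x² − 130x = 0  ⟹  x² − 5x = 0
x = 5 or x = 0, giving (5, −12) and (0, −13).

(0, −13) and (5, −12)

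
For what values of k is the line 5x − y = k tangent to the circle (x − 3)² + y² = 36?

k = 15 ± 6√26

Tangency holds when the distance from the centre (3, 0) to the line equals the radius 6:
|5·3 − 1·0 − k| / √26 = 6
|k − (15)| = 6√26.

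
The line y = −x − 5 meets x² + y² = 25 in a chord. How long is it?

Substitute y = −x − 5:
2x² + 10x = 0  ⟹  x² + 5x = 0
x = 0 or x = −5, giving (0, −5) and (−5, 0).
|(0, −5) − (−5, 0)| = √((5)² + (−5)²) = 5√2.

5√2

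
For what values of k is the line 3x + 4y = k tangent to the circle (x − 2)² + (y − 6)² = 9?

The line touches the circle iff its distance from (2, 6) is 3:
|3·2 + 4·6 − k| / √25 = 3
|k − (30)| = 3·5, so k = 45 or k = 15.

k = 15 or k = 45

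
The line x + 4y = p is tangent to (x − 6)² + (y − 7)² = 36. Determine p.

Tangency holds when the distance from the centre (6, 7) to the line equals the radius 6:
|1·6 + 4·7 − p| / √17 = 6
|p − (34)| = 6√17.

p = 34 ± 6√17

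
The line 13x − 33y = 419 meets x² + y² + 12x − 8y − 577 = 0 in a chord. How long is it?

The distance from (−6, 4) to the line is 629/√1258, and r² = 629.
Half the chord is √(r² − d²) = √(629/2), so the full chord is √1258.

√1258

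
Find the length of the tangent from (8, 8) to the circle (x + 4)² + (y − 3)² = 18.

With centre O = (−4, 3), |OP|² = 169 and r² = 18.
The tangent meets the radius at right angles, so tangent² = |PO|² − r² = 169 − 18 = 151.

√151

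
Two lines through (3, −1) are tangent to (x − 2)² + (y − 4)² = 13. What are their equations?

2x + 3y = 3 and 3x − 2y = 11

Let a tangent through (3, −1) have slope m. Its distance from (2, 4) must equal √13:
[m·(−1) − (5)]² = 13(m² + 1)
6m² − 5m − 6 = 0, so m = −2/3 or m = 3/2.
With m = −2/3: 2x + 3y = 3. With m = 3/2: 3x − 2y = 11.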